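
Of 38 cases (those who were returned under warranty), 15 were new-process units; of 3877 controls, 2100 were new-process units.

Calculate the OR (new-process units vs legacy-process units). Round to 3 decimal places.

OR: 0.552

odds, new-process units = 15/2100 = 0.00714
odds, legacy-process units = 23/1777 = 0.01294
OR = 0.00714 / 0.01294 = 0.552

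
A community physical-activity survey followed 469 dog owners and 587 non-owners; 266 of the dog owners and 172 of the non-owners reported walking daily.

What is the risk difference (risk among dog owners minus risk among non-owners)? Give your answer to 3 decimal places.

risk, dog owners = 266/469 = 0.5672
risk, non-owners = 172/587 = 0.2930
risk difference = 0.5672 − 0.2930 = 0.274

RD = 0.274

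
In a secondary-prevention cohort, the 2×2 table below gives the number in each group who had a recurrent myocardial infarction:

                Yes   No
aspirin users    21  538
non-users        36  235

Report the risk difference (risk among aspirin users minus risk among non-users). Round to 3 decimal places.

RD = -0.095

risk, aspirin users = 21/559 = 0.03757
risk, non-users = 36/271 = 0.13284
risk difference = 0.03757 − 0.13284 = -0.095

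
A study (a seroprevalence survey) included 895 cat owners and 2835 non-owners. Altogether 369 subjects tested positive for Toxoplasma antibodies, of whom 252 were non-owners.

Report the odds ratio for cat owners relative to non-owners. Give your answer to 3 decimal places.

OR = 1.541

cat owners with the outcome: 369 − 252 = 117
cat owners without the outcome: 895 − 117 = 778
non-owners without the outcome: 2835 − 252 = 2583
odds, cat owners = 117/778 = 0.1504
odds, non-owners = 252/2583 = 0.0976
OR = 0.1504 / 0.0976 = 1.541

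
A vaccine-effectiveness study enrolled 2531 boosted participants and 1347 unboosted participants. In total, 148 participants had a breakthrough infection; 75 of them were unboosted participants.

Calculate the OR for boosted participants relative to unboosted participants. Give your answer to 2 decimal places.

boosted participants with the outcome: 148 − 75 = 73
boosted participants without the outcome: 2531 − 73 = 2458
unboosted participants without the outcome: 1347 − 75 = 1272
OR = (73 × 1272) / (2458 × 75) = 92856/184350 ≈ 0.50

OR: 0.50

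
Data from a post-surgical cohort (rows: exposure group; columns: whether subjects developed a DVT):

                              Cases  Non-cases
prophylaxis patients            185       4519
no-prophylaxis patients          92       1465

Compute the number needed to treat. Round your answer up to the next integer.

risk, prophylaxis patients = 185/4704 = 0.039328
risk, no-prophylaxis patients = 92/1557 = 0.059088
absolute risk difference = 0.019760
1 / 0.019760 = 50.607 → round up → 51

51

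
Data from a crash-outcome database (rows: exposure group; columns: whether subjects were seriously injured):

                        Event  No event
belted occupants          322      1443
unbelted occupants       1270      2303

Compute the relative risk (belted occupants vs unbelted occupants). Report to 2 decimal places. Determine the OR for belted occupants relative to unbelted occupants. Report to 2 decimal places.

RR = 0.51; OR = 0.40

risk, belted occupants = 322/1765 = 0.1824
risk, unbelted occupants = 1270/3573 = 0.3554
RR = 0.1824 / 0.3554 = 0.51
OR = (322 × 2303) / (1443 × 1270) = 741566/1832610 ≈ 0.40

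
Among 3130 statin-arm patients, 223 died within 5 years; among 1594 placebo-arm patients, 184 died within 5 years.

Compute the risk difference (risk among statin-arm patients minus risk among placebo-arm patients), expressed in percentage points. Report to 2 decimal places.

-4.42

risk, statin-arm patients = 223/3130 = 0.0712
risk, placebo-arm patients = 184/1594 = 0.1154
risk difference = 0.0712 − 0.1154 = -0.0442 → -4.42 percentage points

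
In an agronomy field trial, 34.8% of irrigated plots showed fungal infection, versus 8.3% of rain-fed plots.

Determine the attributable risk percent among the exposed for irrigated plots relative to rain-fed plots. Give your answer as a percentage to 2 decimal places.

AR% = (0.3480 − 0.0830) / 0.3480 = 0.7615 → 76.15%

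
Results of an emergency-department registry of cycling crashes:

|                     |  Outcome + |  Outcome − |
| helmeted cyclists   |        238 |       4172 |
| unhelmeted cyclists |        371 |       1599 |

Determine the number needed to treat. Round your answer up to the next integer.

risk, helmeted cyclists = 238/4410 = 0.053968
risk, unhelmeted cyclists = 371/1970 = 0.188325
absolute risk difference = 0.134357
1 / 0.134357 = 7.443 → round up → 8

8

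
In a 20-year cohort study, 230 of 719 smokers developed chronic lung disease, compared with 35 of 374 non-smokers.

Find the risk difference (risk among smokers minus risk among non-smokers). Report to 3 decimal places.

0.226

risk, smokers = 230/719 = 0.3199
risk, non-smokers = 35/374 = 0.0936
risk difference = 0.3199 − 0.0936 = 0.226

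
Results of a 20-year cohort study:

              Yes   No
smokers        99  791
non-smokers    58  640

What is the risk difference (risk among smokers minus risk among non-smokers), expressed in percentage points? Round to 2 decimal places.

RD: 2.81

risk, smokers = 99/890 = 0.1112
risk, non-smokers = 58/698 = 0.0831
risk difference = 0.1112 − 0.0831 = 0.0281 → 2.81 percentage points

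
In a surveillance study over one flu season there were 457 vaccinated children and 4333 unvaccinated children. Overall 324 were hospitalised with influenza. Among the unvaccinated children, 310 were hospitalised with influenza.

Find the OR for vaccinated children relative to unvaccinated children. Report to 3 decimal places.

vaccinated children with the outcome: 324 − 310 = 14
vaccinated children without the outcome: 457 − 14 = 443
unvaccinated children without the outcome: 4333 − 310 = 4023
odds, vaccinated children = 14/443 = 0.03160
odds, unvaccinated children = 310/4023 = 0.07706
OR = 0.03160 / 0.07706 = 0.410

0.410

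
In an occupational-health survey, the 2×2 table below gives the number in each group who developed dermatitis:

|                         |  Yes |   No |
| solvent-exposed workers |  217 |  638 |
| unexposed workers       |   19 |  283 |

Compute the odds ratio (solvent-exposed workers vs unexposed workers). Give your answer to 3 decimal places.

OR = (217 × 283) / (638 × 19) = 61411/12122 ≈ 5.066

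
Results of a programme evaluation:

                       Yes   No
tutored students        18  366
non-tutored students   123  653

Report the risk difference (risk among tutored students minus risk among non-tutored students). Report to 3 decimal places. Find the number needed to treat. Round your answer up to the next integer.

risk, tutored students = 18/384 = 0.04688
risk, non-tutored students = 123/776 = 0.15851
risk difference = 0.04688 − 0.15851 = -0.112
absolute risk difference = 0.111630
1 / 0.111630 = 8.958 → round up → 9

RD = -0.112; NNT = 9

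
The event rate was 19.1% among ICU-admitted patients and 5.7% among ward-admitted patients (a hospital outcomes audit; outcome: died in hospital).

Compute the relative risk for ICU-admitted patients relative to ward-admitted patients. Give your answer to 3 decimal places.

RR = 0.1910 / 0.0570 = 3.351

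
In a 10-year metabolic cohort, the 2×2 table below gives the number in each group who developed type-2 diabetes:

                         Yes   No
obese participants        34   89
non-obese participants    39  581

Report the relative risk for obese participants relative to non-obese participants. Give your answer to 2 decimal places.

risk, obese participants = 34/123 = 0.2764
risk, non-obese participants = 39/620 = 0.0629
RR = 0.2764 / 0.0629 = 4.39

RR: 4.39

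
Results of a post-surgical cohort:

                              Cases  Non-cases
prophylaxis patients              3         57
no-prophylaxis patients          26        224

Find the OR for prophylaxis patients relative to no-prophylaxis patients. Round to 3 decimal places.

OR = 0.453

odds, prophylaxis patients = 3/57 = 0.0526
odds, no-prophylaxis patients = 26/224 = 0.1161
OR = 0.0526 / 0.1161 = 0.453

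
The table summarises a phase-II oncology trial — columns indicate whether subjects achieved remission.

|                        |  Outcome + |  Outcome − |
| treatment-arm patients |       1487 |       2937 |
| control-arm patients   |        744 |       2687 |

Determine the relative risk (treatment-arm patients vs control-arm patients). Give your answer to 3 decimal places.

1.550

risk, treatment-arm patients = 1487/4424 = 0.3361
risk, control-arm patients = 744/3431 = 0.2168
RR = 0.3361 / 0.2168 = 1.550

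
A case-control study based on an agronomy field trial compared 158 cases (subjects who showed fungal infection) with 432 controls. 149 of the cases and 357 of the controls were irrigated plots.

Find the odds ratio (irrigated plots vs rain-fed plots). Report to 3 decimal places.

OR = (149 × 75) / (357 × 9) = 11175/3213 ≈ 3.478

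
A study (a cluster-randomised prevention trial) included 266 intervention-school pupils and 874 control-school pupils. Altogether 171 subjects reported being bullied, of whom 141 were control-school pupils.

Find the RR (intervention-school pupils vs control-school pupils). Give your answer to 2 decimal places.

intervention-school pupils with the outcome: 171 − 141 = 30
intervention-school pupils without the outcome: 266 − 30 = 236
control-school pupils without the outcome: 874 − 141 = 733
risk, intervention-school pupils = 30/266 = 0.1128
risk, control-school pupils = 141/874 = 0.1613
RR = 0.1128 / 0.1613 = 0.70

0.70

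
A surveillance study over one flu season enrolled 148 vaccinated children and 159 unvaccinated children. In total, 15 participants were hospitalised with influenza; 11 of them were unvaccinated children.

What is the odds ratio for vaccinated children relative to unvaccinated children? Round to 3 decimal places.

vaccinated children with the outcome: 15 − 11 = 4
vaccinated children without the outcome: 148 − 4 = 144
unvaccinated children without the outcome: 159 − 11 = 148
OR = (4 × 148) / (144 × 11) = 592/1584 ≈ 0.374

0.374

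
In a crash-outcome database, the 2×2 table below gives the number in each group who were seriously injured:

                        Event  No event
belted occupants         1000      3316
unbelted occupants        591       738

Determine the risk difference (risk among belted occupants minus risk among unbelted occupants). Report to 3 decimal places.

RD = -0.213

risk, belted occupants = 1000/4316 = 0.2317
risk, unbelted occupants = 591/1329 = 0.4447
risk difference = 0.2317 − 0.4447 = -0.213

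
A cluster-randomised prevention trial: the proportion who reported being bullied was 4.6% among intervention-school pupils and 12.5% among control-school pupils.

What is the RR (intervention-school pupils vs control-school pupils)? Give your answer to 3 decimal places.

RR = 0.04600 / 0.12500 = 0.368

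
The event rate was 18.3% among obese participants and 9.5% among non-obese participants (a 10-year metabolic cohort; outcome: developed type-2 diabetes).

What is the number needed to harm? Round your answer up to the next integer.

absolute risk difference = 0.088000
1 / 0.088000 = 11.364 → round up → 12

12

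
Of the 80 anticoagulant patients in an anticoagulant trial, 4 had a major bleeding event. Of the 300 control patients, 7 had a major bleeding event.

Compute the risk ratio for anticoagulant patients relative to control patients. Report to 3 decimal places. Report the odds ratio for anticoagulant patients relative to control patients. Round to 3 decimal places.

risk, anticoagulant patients = 4/80 = 0.05000
risk, control patients = 7/300 = 0.02333
RR = 0.05000 / 0.02333 = 2.143
odds, anticoagulant patients = 4/76 = 0.05263
odds, control patients = 7/293 = 0.02389
OR = 0.05263 / 0.02389 = 2.203

RR = 2.143; OR = 2.203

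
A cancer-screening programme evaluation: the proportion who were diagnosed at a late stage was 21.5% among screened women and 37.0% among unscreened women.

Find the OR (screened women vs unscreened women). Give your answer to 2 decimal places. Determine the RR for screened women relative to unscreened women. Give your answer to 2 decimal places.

odds, screened women = 0.2150/0.7850 = 0.2739
odds, unscreened women = 0.3700/0.6300 = 0.5873
OR = 0.2739 / 0.5873 = 0.47
RR = 0.2150 / 0.3700 = 0.58

OR = 0.47; RR = 0.58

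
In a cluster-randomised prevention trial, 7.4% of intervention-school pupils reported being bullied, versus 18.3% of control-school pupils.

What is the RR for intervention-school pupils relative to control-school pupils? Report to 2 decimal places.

RR = 0.0740 / 0.1830 = 0.40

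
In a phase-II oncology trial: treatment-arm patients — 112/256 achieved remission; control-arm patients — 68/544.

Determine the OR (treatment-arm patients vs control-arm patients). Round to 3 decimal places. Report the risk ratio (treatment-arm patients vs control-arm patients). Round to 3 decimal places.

OR = (112 × 476) / (144 × 68) = 53312/9792 ≈ 5.444
risk, treatment-arm patients = 112/256 = 0.4375
risk, control-arm patients = 68/544 = 0.1250
RR = 0.4375 / 0.1250 = 3.500

OR = 5.444; RR = 3.500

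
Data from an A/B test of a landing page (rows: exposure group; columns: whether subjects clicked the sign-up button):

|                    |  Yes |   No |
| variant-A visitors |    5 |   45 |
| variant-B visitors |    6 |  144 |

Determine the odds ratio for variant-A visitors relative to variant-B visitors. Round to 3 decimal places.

OR = (5 × 144) / (45 × 6) = 720/270 ≈ 2.667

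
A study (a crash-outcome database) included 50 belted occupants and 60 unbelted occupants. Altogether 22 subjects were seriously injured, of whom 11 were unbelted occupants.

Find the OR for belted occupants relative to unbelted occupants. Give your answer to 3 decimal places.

1.256

belted occupants with the outcome: 22 − 11 = 11
belted occupants without the outcome: 50 − 11 = 39
unbelted occupants without the outcome: 60 − 11 = 49
OR = (11 × 49) / (39 × 11) = 539/429 ≈ 1.256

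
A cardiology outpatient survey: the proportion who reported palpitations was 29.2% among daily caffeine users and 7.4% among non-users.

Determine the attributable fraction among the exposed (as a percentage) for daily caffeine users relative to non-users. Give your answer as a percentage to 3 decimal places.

AR% = (0.2920 − 0.0740) / 0.2920 = 0.7466 → 74.658%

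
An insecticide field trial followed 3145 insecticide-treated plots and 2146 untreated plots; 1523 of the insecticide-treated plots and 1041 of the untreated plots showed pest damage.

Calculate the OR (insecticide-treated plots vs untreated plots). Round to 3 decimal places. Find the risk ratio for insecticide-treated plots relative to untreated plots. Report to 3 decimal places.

odds, insecticide-treated plots = 1523/1622 = 0.9390
odds, untreated plots = 1041/1105 = 0.9421
OR = 0.9390 / 0.9421 = 0.997
risk, insecticide-treated plots = 1523/3145 = 0.4843
risk, untreated plots = 1041/2146 = 0.4851
RR = 0.4843 / 0.4851 = 0.998

OR = 0.997; RR = 0.998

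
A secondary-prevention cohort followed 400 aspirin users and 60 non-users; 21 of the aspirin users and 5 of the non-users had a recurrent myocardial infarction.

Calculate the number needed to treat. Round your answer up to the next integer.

33

risk, aspirin users = 21/400 = 0.052500
risk, non-users = 5/60 = 0.083333
absolute risk difference = 0.030833
1 / 0.030833 = 32.433 → round up → 33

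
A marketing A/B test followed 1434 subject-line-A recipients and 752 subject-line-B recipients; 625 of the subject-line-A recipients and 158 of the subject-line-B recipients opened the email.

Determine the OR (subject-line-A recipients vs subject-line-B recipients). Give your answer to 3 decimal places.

OR = (625 × 594) / (809 × 158) = 371250/127822 ≈ 2.904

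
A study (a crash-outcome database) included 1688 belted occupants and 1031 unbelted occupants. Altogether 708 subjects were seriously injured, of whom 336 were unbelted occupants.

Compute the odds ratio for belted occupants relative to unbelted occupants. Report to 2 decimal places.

0.58

belted occupants with the outcome: 708 − 336 = 372
belted occupants without the outcome: 1688 − 372 = 1316
unbelted occupants without the outcome: 1031 − 336 = 695
odds, belted occupants = 372/1316 = 0.2827
odds, unbelted occupants = 336/695 = 0.4835
OR = 0.2827 / 0.4835 = 0.58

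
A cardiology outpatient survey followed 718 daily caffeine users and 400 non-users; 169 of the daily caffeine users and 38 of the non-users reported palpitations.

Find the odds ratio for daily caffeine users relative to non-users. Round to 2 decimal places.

odds, daily caffeine users = 169/549 = 0.3078
odds, non-users = 38/362 = 0.1050
OR = 0.3078 / 0.1050 = 2.93

2.93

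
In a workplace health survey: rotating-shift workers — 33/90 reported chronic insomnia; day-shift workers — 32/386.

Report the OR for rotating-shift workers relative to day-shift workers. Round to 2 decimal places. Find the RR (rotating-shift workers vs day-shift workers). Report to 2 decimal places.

OR = 6.40; RR = 4.42

OR = (33 × 354) / (57 × 32) = 11682/1824 ≈ 6.40
risk, rotating-shift workers = 33/90 = 0.3667
risk, day-shift workers = 32/386 = 0.0829
RR = 0.3667 / 0.0829 = 4.42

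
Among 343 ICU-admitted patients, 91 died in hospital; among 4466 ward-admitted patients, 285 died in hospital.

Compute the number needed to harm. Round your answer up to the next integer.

risk, ICU-admitted patients = 91/343 = 0.265306
risk, ward-admitted patients = 285/4466 = 0.063815
absolute risk difference = 0.201491
1 / 0.201491 = 4.963 → round up → 5

5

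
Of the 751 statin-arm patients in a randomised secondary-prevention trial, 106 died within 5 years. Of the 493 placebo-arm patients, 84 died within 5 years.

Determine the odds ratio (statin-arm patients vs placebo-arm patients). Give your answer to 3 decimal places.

OR = (106 × 409) / (645 × 84) = 43354/54180 ≈ 0.800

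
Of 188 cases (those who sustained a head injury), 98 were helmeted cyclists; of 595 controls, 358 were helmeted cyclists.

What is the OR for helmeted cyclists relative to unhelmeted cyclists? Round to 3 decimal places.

OR = 0.721

odds, helmeted cyclists = 98/358 = 0.2737
odds, unhelmeted cyclists = 90/237 = 0.3797
OR = 0.2737 / 0.3797 = 0.721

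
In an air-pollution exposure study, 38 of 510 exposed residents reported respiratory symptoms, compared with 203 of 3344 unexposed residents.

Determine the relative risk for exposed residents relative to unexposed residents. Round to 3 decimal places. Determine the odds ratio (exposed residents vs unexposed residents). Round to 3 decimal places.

risk, exposed residents = 38/510 = 0.0745
risk, unexposed residents = 203/3344 = 0.0607
RR = 0.0745 / 0.0607 = 1.227
OR = (38 × 3141) / (472 × 203) = 119358/95816 ≈ 1.246

RR = 1.227; OR = 1.246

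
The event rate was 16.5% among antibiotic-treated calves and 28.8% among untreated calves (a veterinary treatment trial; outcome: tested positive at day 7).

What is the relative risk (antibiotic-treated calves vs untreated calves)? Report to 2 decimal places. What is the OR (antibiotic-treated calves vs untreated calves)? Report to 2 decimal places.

RR = 0.1650 / 0.2880 = 0.57
odds, antibiotic-treated calves = 0.1650/0.8350 = 0.1976
odds, untreated calves = 0.2880/0.7120 = 0.4045
OR = 0.1976 / 0.4045 = 0.49

RR = 0.57; OR = 0.49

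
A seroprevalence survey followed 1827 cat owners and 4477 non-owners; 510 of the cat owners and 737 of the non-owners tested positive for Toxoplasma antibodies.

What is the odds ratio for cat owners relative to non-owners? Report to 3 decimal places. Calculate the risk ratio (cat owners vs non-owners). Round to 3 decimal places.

OR = (510 × 3740) / (1317 × 737) = 1907400/970629 ≈ 1.965
risk, cat owners = 510/1827 = 0.2791
risk, non-owners = 737/4477 = 0.1646
RR = 0.2791 / 0.1646 = 1.696

OR = 1.965; RR = 1.696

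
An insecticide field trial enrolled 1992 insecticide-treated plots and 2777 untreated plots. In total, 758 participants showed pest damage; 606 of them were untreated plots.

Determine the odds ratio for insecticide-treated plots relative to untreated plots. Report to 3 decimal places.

0.296

insecticide-treated plots with the outcome: 758 − 606 = 152
insecticide-treated plots without the outcome: 1992 − 152 = 1840
untreated plots without the outcome: 2777 − 606 = 2171
OR = (152 × 2171) / (1840 × 606) = 329992/1115040 ≈ 0.296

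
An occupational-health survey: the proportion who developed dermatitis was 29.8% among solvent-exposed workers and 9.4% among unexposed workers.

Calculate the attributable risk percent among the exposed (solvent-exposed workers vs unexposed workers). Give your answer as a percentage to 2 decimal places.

AR% = (0.2980 − 0.0940) / 0.2980 = 0.6846 → 68.46%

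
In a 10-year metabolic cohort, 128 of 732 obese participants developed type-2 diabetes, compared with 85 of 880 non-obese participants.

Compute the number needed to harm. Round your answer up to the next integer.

risk, obese participants = 128/732 = 0.174863
risk, non-obese participants = 85/880 = 0.096591
absolute risk difference = 0.078272
1 / 0.078272 = 12.776 → round up → 13

NNH: 13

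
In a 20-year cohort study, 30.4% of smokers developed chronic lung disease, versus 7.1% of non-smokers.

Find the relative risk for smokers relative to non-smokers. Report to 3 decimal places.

RR = 0.3040 / 0.0710 = 4.282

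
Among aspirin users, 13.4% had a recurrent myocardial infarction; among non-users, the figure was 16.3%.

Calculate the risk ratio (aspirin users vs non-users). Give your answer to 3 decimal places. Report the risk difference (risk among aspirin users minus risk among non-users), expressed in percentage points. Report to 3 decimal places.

RR = 0.822; RD = -2.900

RR = 0.1340 / 0.1630 = 0.822
risk difference = 0.1340 − 0.1630 = -0.0290 → -2.900 percentage points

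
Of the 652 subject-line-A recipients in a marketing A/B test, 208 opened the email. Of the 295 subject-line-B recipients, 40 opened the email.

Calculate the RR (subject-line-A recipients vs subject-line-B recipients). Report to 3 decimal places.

2.353

risk, subject-line-A recipients = 208/652 = 0.3190
risk, subject-line-B recipients = 40/295 = 0.1356
RR = 0.3190 / 0.1356 = 2.353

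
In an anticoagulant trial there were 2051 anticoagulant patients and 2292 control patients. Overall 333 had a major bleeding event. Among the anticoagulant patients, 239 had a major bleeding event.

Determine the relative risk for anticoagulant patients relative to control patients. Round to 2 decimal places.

RR: 2.84

anticoagulant patients without the outcome: 2051 − 239 = 1812
control patients with the outcome: 333 − 239 = 94
control patients without the outcome: 2292 − 94 = 2198
risk, anticoagulant patients = 239/2051 = 0.11653
risk, control patients = 94/2292 = 0.04101
RR = 0.11653 / 0.04101 = 2.84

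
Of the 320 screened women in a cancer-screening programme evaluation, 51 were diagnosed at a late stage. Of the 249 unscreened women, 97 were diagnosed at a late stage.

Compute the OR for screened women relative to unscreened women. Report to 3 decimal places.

odds, screened women = 51/269 = 0.1896
odds, unscreened women = 97/152 = 0.6382
OR = 0.1896 / 0.6382 = 0.297

0.297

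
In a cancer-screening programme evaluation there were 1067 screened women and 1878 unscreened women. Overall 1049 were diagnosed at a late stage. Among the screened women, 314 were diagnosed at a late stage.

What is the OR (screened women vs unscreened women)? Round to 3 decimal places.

screened women without the outcome: 1067 − 314 = 753
unscreened women with the outcome: 1049 − 314 = 735
unscreened women without the outcome: 1878 − 735 = 1143
OR = (314 × 1143) / (753 × 735) = 358902/553455 ≈ 0.648

OR ≈ 0.648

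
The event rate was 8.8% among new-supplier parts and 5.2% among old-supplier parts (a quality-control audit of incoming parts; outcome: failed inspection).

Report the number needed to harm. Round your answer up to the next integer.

28

absolute risk difference = 0.036000
1 / 0.036000 = 27.778 → round up → 28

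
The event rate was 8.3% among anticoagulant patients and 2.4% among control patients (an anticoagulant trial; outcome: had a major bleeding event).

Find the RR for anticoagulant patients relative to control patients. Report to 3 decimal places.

RR = 0.08300 / 0.02400 = 3.458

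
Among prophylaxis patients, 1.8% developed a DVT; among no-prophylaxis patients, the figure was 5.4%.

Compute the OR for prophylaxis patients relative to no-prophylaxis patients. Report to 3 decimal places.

odds, prophylaxis patients = 0.01800/0.98200 = 0.01833
odds, no-prophylaxis patients = 0.05400/0.94600 = 0.05708
OR = 0.01833 / 0.05708 = 0.321

0.321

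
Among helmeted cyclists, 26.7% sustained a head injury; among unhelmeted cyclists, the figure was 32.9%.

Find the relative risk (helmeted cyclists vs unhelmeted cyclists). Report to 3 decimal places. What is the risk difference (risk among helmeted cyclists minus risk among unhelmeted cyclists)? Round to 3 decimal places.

RR = 0.2670 / 0.3290 = 0.812
risk difference = 0.2670 − 0.3290 = -0.062

RR = 0.812; RD = -0.062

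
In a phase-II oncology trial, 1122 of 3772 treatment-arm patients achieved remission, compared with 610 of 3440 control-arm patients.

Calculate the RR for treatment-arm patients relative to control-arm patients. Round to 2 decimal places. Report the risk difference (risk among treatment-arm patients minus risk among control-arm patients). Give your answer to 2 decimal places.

RR = 1.68; RD = 0.12

risk, treatment-arm patients = 1122/3772 = 0.2975
risk, control-arm patients = 610/3440 = 0.1773
RR = 0.2975 / 0.1773 = 1.68
risk difference = 0.2975 − 0.1773 = 0.12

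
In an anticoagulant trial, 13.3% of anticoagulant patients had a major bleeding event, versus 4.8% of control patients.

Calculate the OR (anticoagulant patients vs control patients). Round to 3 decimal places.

3.042

odds, anticoagulant patients = 0.13300/0.86700 = 0.15340
odds, control patients = 0.04800/0.95200 = 0.05042
OR = 0.15340 / 0.05042 = 3.042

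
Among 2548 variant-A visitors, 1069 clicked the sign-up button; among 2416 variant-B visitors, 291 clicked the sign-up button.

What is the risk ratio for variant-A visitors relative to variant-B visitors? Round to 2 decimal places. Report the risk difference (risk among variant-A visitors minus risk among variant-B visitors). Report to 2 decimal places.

risk, variant-A visitors = 1069/2548 = 0.4195
risk, variant-B visitors = 291/2416 = 0.1204
RR = 0.4195 / 0.1204 = 3.48
risk difference = 0.4195 − 0.1204 = 0.30

RR = 3.48; RD = 0.30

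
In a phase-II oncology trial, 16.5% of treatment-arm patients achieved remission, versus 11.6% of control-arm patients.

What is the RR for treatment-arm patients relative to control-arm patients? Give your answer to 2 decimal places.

RR = 0.1650 / 0.1160 = 1.42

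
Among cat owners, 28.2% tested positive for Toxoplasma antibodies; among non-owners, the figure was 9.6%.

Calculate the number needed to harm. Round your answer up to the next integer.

6

absolute risk difference = 0.186000
1 / 0.186000 = 5.376 → round up → 6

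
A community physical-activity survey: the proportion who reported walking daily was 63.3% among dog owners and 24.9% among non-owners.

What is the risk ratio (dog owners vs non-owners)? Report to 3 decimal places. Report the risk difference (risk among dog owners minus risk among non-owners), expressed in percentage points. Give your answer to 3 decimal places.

RR = 0.6330 / 0.2490 = 2.542
risk difference = 0.6330 − 0.2490 = 0.3840 → 38.400 percentage points

RR = 2.542; RD = 38.400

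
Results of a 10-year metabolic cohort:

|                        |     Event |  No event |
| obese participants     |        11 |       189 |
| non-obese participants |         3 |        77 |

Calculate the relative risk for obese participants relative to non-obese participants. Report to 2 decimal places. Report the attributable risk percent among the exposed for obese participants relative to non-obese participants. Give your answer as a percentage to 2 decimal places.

RR = 1.47; AR% = 31.82%

risk, obese participants = 11/200 = 0.05500
risk, non-obese participants = 3/80 = 0.03750
RR = 0.05500 / 0.03750 = 1.47
AR% = (0.05500 − 0.03750) / 0.05500 = 0.3182 → 31.82%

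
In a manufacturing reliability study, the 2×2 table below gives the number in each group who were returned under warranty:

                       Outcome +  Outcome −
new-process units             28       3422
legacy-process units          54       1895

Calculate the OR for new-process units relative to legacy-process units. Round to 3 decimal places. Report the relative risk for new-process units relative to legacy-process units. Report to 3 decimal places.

OR = (28 × 1895) / (3422 × 54) = 53060/184788 ≈ 0.287
risk, new-process units = 28/3450 = 0.00812
risk, legacy-process units = 54/1949 = 0.02771
RR = 0.00812 / 0.02771 = 0.293

OR = 0.287; RR = 0.293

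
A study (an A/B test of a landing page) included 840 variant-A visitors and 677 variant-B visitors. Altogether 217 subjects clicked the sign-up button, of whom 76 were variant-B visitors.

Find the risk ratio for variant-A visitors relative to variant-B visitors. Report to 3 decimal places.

variant-A visitors with the outcome: 217 − 76 = 141
variant-A visitors without the outcome: 840 − 141 = 699
variant-B visitors without the outcome: 677 − 76 = 601
risk, variant-A visitors = 141/840 = 0.1679
risk, variant-B visitors = 76/677 = 0.1123
RR = 0.1679 / 0.1123 = 1.495

RR = 1.495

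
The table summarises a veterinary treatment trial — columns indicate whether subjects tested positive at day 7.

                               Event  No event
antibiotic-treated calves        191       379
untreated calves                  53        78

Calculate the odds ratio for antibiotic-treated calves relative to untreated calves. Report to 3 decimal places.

OR = (191 × 78) / (379 × 53) = 14898/20087 ≈ 0.742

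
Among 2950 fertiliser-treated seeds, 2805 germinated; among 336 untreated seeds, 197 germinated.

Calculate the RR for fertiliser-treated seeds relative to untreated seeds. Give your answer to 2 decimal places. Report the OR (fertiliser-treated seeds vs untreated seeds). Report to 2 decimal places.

RR = 1.62; OR = 13.65

risk, fertiliser-treated seeds = 2805/2950 = 0.9508
risk, untreated seeds = 197/336 = 0.5863
RR = 0.9508 / 0.5863 = 1.62
odds, fertiliser-treated seeds = 2805/145 = 19.3448
odds, untreated seeds = 197/139 = 1.4173
OR = 19.3448 / 1.4173 = 13.65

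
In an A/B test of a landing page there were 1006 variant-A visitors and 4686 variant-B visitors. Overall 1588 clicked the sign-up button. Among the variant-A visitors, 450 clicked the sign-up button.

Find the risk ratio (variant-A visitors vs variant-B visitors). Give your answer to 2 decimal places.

variant-A visitors without the outcome: 1006 − 450 = 556
variant-B visitors with the outcome: 1588 − 450 = 1138
variant-B visitors without the outcome: 4686 − 1138 = 3548
risk, variant-A visitors = 450/1006 = 0.4473
risk, variant-B visitors = 1138/4686 = 0.2429
RR = 0.4473 / 0.2429 = 1.84

1.84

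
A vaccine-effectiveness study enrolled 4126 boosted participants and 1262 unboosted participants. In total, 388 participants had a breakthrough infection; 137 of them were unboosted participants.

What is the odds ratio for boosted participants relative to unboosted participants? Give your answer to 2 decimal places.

boosted participants with the outcome: 388 − 137 = 251
boosted participants without the outcome: 4126 − 251 = 3875
unboosted participants without the outcome: 1262 − 137 = 1125
OR = (251 × 1125) / (3875 × 137) = 282375/530875 ≈ 0.53

0.53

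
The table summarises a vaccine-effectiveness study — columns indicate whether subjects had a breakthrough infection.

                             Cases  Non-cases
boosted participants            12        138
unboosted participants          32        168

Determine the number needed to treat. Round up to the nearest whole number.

13

risk, boosted participants = 12/150 = 0.080000
risk, unboosted participants = 32/200 = 0.160000
absolute risk difference = 0.080000
1 / 0.080000 = 12.500 → round up → 13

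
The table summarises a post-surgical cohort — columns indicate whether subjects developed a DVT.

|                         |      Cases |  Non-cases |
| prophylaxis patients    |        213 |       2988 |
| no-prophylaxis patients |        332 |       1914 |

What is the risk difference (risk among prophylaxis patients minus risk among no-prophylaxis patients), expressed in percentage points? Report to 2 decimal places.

-8.13

risk, prophylaxis patients = 213/3201 = 0.0665
risk, no-prophylaxis patients = 332/2246 = 0.1478
risk difference = 0.0665 − 0.1478 = -0.0813 → -8.13 percentage points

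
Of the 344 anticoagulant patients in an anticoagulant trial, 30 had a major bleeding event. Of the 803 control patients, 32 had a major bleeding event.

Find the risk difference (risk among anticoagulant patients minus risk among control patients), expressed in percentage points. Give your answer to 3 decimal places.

RD ≈ 4.736

risk, anticoagulant patients = 30/344 = 0.08721
risk, control patients = 32/803 = 0.03985
risk difference = 0.08721 − 0.03985 = 0.04736 → 4.736 percentage points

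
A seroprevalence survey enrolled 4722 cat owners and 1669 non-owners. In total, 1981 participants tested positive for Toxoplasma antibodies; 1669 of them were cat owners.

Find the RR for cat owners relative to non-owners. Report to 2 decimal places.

RR = 1.89

cat owners without the outcome: 4722 − 1669 = 3053
non-owners with the outcome: 1981 − 1669 = 312
non-owners without the outcome: 1669 − 312 = 1357
risk, cat owners = 1669/4722 = 0.3535
risk, non-owners = 312/1669 = 0.1869
RR = 0.3535 / 0.1869 = 1.89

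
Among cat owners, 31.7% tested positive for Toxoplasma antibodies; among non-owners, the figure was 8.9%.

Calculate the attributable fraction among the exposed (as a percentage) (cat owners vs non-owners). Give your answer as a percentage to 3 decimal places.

AR% = (0.3170 − 0.0890) / 0.3170 = 0.7192 → 71.924%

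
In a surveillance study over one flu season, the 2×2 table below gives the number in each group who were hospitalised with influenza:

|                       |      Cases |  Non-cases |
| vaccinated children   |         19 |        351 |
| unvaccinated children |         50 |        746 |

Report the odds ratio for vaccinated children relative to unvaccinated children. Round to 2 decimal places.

OR = (19 × 746) / (351 × 50) = 14174/17550 ≈ 0.81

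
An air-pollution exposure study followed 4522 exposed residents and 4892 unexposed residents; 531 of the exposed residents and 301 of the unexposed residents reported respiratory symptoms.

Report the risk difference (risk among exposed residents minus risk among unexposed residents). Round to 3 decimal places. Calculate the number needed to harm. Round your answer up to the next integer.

RD = 0.056; NNH = 18

risk, exposed residents = 531/4522 = 0.1174
risk, unexposed residents = 301/4892 = 0.0615
risk difference = 0.1174 − 0.0615 = 0.056
absolute risk difference = 0.055897
1 / 0.055897 = 17.890 → round up → 18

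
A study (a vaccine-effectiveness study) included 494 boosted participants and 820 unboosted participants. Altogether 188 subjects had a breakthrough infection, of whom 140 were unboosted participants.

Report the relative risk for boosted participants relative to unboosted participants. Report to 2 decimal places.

RR ≈ 0.57

boosted participants with the outcome: 188 − 140 = 48
boosted participants without the outcome: 494 − 48 = 446
unboosted participants without the outcome: 820 − 140 = 680
risk, boosted participants = 48/494 = 0.0972
risk, unboosted participants = 140/820 = 0.1707
RR = 0.0972 / 0.1707 = 0.57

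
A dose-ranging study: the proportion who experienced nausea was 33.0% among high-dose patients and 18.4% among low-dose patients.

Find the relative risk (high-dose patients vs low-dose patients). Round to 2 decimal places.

RR = 0.3300 / 0.1840 = 1.79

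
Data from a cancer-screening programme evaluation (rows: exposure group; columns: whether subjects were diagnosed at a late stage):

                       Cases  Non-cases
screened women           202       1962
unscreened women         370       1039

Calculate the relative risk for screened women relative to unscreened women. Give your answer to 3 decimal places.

risk, screened women = 202/2164 = 0.0933
risk, unscreened women = 370/1409 = 0.2626
RR = 0.0933 / 0.2626 = 0.355

RR = 0.355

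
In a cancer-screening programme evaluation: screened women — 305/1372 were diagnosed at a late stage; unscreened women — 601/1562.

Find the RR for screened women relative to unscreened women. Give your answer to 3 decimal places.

risk, screened women = 305/1372 = 0.2223
risk, unscreened women = 601/1562 = 0.3848
RR = 0.2223 / 0.3848 = 0.578

RR ≈ 0.578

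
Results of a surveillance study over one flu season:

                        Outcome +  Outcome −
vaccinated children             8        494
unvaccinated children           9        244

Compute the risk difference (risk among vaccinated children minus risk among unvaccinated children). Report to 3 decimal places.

-0.020

risk, vaccinated children = 8/502 = 0.01594
risk, unvaccinated children = 9/253 = 0.03557
risk difference = 0.01594 − 0.03557 = -0.020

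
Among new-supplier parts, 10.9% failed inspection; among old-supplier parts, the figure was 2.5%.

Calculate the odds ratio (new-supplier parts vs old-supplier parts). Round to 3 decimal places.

4.771

odds, new-supplier parts = 0.10900/0.89100 = 0.12233
odds, old-supplier parts = 0.02500/0.97500 = 0.02564
OR = 0.12233 / 0.02564 = 4.771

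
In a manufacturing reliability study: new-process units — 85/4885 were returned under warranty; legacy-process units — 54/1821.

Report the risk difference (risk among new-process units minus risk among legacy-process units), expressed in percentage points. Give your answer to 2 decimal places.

risk, new-process units = 85/4885 = 0.01740
risk, legacy-process units = 54/1821 = 0.02965
risk difference = 0.01740 − 0.02965 = -0.01225 → -1.23 percentage points

-1.23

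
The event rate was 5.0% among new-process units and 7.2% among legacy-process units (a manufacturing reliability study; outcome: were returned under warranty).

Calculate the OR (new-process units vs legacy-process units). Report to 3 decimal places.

odds, new-process units = 0.0500/0.9500 = 0.0526
odds, legacy-process units = 0.0720/0.9280 = 0.0776
OR = 0.0526 / 0.0776 = 0.678

OR ≈ 0.678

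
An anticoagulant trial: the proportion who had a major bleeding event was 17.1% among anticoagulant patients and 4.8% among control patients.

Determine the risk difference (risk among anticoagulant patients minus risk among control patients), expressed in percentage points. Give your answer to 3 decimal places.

risk difference = 0.17100 − 0.04800 = 0.12300 → 12.300 percentage points

12.300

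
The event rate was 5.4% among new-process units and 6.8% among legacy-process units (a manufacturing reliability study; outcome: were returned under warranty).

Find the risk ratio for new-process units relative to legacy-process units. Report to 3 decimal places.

RR = 0.0540 / 0.0680 = 0.794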